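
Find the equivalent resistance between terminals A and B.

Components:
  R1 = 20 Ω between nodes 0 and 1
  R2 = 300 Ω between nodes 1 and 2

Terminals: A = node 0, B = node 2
Reduce the network between node 0 (A) and node 2 (B) by series/parallel combination:
  Rs1 = R1 + R2 (series, joined only at node 1) = 20 + 300 = 320 Ω
R_eq = 320 Ω

Final answer: 320 Ω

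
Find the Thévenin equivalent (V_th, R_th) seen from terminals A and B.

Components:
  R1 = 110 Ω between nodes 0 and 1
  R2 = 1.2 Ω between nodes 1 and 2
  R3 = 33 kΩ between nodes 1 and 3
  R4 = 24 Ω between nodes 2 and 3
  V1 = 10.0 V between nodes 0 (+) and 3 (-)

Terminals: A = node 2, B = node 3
Step 1 — V_th is the open-circuit voltage V_A - V_B (nothing connected across the terminals).
Nodal analysis, taking node 3 as the 0 V reference.
Source V1 fixes V_0 = 10 V.
KCL at each unknown node (sum of currents leaving = 0; resistances in Ω):
  Node 1: (V_1 - 10)/110 + (V_1 - V_2)/1.2 + (V_1 - 0)/33000 = 0
  Node 2: (V_2 - V_1)/1.2 + (V_2 - 0)/24 = 0
Collecting terms (coefficients in siemens):
  0.8425·V_1 - 0.8333·V_2 = 0.09091
  0.875·V_2 - 0.8333·V_1 = 0
Determinant D = (0.8425)(0.875) - (-0.8333)(-0.8333) = 0.0427
V_1 = [(0.09091)(0.875) - (-0.8333)(0)]/D = 1.863 V
V_2 = [(0.8425)(0) - (0.09091)(-0.8333)]/D = 1.774 V
V_th = V_2 - V_3 = 1.774 - 0 = 1.774 V
Step 2 — R_th: zero the source — replace V1 by a short circuit (node 3 merges into node 0) — and find the resistance seen between A (node 2) and B (node 0).
Reduce the network between node 2 (A) and node 0 (B) by series/parallel combination:
  Rp1 = R1 ‖ R3 (parallel, both between nodes 0 and 1) = 1/(1/110 + 1/33000) = 109.6 Ω
  Rs1 = R2 + Rp1 (series, joined only at node 1) = 1.2 + 109.6 = 110.8 Ω
  Rp2 = R4 ‖ Rs1 (parallel, both between nodes 0 and 2) = 1/(1/24 + 1/110.8) = 19.73 Ω
R_th = 19.73 Ω

Final answer: V_th = 1.774 V, R_th = 19.73 Ω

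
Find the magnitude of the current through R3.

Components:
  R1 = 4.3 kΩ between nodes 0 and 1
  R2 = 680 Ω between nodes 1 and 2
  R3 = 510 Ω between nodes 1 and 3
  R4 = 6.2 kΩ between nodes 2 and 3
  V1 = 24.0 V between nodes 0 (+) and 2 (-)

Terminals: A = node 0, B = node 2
Nodal analysis, taking node 2 as the 0 V reference.
Source V1 fixes V_0 = 24 V.
KCL at each unknown node (sum of currents leaving = 0; resistances in Ω):
  Node 1: (V_1 - 24)/4300 + (V_1 - 0)/680 + (V_1 - V_3)/510 = 0
  Node 3: (V_3 - V_1)/510 + (V_3 - 0)/6200 = 0
Collecting terms (coefficients in siemens):
  0.003664·V_1 - 0.001961·V_3 = 0.005581
  0.002122·V_3 - 0.001961·V_1 = 0
Determinant D = (0.003664)(0.002122) - (-0.001961)(-0.001961) = 0.00000393
V_1 = [(0.005581)(0.002122) - (-0.001961)(0)]/D = 3.013 V
V_3 = [(0.003664)(0) - (0.005581)(-0.001961)]/D = 2.784 V
I_R3 = (V_1 - V_3)/R3 = (3.013 - 2.784)/510 = 0.0004491 A
|I_R3| = 0.0004491 A

Final answer: |I_R3| = 0.0004491 A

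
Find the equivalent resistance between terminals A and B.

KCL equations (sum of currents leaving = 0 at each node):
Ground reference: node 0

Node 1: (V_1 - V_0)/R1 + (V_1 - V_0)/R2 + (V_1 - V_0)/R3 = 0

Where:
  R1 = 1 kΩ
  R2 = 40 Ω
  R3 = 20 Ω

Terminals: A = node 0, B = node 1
Reduce the network between node 0 (A) and node 1 (B) by series/parallel combination:
  Rp1 = R1 ‖ R2 ‖ R3 (parallel, all between nodes 0 and 1) = 1/(1/1000 + 1/40 + 1/20) = 13.16 Ω
R_eq = 13.16 Ω

Final answer: 13.16 Ω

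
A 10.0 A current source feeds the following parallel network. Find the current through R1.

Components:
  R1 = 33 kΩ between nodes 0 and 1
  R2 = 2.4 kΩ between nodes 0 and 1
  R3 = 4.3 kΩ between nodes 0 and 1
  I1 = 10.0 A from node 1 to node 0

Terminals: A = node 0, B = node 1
All resistors sit directly between nodes 0 and 1, so they are in parallel and share one voltage V; the full source current 10 A splits among them.
1/R_par = 1/33000 + 1/2400 + 1/4300 = 0.0006795 S  =>  R_par = 1472 Ω
V = I × R_par = 10 × 1472 = 14720 V
I_R1 = V/R1 = 14720/33000 = 0.4459 A

Final answer: 0.4459 A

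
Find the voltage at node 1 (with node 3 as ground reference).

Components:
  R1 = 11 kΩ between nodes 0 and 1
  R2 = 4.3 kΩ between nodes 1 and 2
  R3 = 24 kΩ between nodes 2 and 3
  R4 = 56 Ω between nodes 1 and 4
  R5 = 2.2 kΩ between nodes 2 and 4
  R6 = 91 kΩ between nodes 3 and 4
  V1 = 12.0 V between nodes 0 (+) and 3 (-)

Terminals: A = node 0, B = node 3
Nodal analysis, taking node 3 as the 0 V reference.
Source V1 fixes V_0 = 12 V.
KCL at each unknown node (sum of currents leaving = 0; resistances in Ω):
  Node 1: (V_1 - 12)/11000 + (V_1 - V_2)/4300 + (V_1 - V_4)/56 = 0
  Node 2: (V_2 - V_1)/4300 + (V_2 - 0)/24000 + (V_2 - V_4)/2200 = 0
  Node 4: (V_4 - V_1)/56 + (V_4 - V_2)/2200 + (V_4 - 0)/91000 = 0
Collecting terms (coefficients in siemens):
  0.01818·V_1 - 0.0002326·V_2 - 0.01786·V_4 = 0.001091
  0.0007288·V_2 - 0.0002326·V_1 - 0.0004545·V_4 = 0
  0.01832·V_4 - 0.01786·V_1 - 0.0004545·V_2 = 0
Solving these 3 simultaneous equations (Gaussian elimination) gives:
  V_1 = 7.731 V, V_2 = 7.279 V, V_4 = 7.715 V
The requested potential is V_1 = 7.731 V.

Final answer: V_1 = 7.731 V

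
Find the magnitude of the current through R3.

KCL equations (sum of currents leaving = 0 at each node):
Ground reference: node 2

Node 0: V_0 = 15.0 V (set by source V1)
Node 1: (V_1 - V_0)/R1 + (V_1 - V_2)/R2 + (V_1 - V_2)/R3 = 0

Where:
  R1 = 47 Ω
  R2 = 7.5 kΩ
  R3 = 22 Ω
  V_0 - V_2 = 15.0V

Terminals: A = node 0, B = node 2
Nodal analysis, taking node 2 as the 0 V reference.
Source V1 fixes V_0 = 15 V.
KCL at each unknown node (sum of currents leaving = 0; resistances in Ω):
  Node 1: (V_1 - 15)/47 + (V_1 - 0)/7500 + (V_1 - 0)/22 = 0
Collecting terms: 0.06686 × V_1 = 0.3191  =>  V_1 = 4.773 V
I_R3 = (V_1 - V_2)/R3 = (4.773 - 0)/22 = 0.217 A
|I_R3| = 0.217 A

Final answer: |I_R3| = 0.217 A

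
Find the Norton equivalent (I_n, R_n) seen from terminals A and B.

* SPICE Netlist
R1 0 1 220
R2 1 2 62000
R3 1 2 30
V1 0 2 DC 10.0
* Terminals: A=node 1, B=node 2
Find the Thévenin equivalent first; then I_n = V_th/R_th and R_n = R_th.
Step 1 — V_th is the open-circuit voltage V_A - V_B (nothing connected across the terminals).
Nodal analysis, taking node 2 as the 0 V reference.
Source V1 fixes V_0 = 10 V.
KCL at each unknown node (sum of currents leaving = 0; resistances in Ω):
  Node 1: (V_1 - 10)/220 + (V_1 - 0)/62000 + (V_1 - 0)/30 = 0
Collecting terms: 0.03789 × V_1 = 0.04545  =>  V_1 = 1.199 V
V_th = V_1 - V_2 = 1.199 - 0 = 1.199 V
Step 2 — R_th: zero the source — replace V1 by a short circuit (node 2 merges into node 0) — and find the resistance seen between A (node 1) and B (node 0).
Reduce the network between node 1 (A) and node 0 (B) by series/parallel combination:
  Rp1 = R1 ‖ R2 ‖ R3 (parallel, all between nodes 0 and 1) = 1/(1/220 + 1/62000 + 1/30) = 26.39 Ω
R_th = 26.39 Ω
I_n = V_th/R_th = 1.199/26.39 = 0.04545 A, and R_n = R_th = 26.39 Ω

Final answer: I_n = 0.04545 A, R_n = 26.39 Ω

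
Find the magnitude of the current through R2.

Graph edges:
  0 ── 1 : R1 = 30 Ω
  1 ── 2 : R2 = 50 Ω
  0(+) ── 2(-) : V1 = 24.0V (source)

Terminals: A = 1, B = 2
Nodal analysis, taking node 2 as the 0 V reference.
Source V1 fixes V_0 = 24 V.
KCL at each unknown node (sum of currents leaving = 0; resistances in Ω):
  Node 1: (V_1 - 24)/30 + (V_1 - 0)/50 = 0
Collecting terms: 0.05333 × V_1 = 0.8  =>  V_1 = 15 V
I_R2 = (V_1 - V_2)/R2 = (15 - 0)/50 = 0.3 A
|I_R2| = 0.3 A

Final answer: |I_R2| = 0.3 A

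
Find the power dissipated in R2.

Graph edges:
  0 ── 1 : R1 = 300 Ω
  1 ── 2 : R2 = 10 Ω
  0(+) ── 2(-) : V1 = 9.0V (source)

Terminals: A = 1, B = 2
Nodal analysis, taking node 2 as the 0 V reference.
Source V1 fixes V_0 = 9 V.
KCL at each unknown node (sum of currents leaving = 0; resistances in Ω):
  Node 1: (V_1 - 9)/300 + (V_1 - 0)/10 = 0
Collecting terms: 0.1033 × V_1 = 0.03  =>  V_1 = 0.2903 V
I_R2 = (V_1 - V_2)/R2 = (0.2903 - 0)/10 = 0.02903 A
P_R2 = I_R2² × R2 = (0.02903)² × 10 = 0.008429 W

Final answer: 0.008429 W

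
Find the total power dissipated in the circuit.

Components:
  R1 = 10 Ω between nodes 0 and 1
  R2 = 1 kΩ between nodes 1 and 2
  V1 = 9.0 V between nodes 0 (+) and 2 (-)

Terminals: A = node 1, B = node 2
Nodal analysis, taking node 2 as the 0 V reference.
Source V1 fixes V_0 = 9 V.
KCL at each unknown node (sum of currents leaving = 0; resistances in Ω):
  Node 1: (V_1 - 9)/10 + (V_1 - 0)/1000 = 0
Collecting terms: 0.101 × V_1 = 0.9  =>  V_1 = 8.911 V
Power in each resistor, P = (ΔV)²/R:
  P_R1 = (9 - 8.911)²/10 = 0.000794 W
  P_R2 = (8.911 - 0)²/1000 = 0.0794 W
P_total = P_R1 + P_R2 = 0.0802 W

Final answer: 0.0802 W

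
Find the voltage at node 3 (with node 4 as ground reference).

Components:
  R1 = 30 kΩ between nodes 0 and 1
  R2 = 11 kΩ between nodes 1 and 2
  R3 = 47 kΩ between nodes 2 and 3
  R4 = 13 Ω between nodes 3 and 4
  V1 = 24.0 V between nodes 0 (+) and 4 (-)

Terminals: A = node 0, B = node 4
Nodal analysis, taking node 4 as the 0 V reference.
Source V1 fixes V_0 = 24 V.
KCL at each unknown node (sum of currents leaving = 0; resistances in Ω):
  Node 1: (V_1 - 24)/30000 + (V_1 - V_2)/11000 = 0
  Node 2: (V_2 - V_1)/11000 + (V_2 - V_3)/47000 = 0
  Node 3: (V_3 - V_2)/47000 + (V_3 - 0)/13 = 0
Collecting terms (coefficients in siemens):
  0.0001242·V_1 - 0.00009091·V_2 = 0.0008
  0.0001122·V_2 - 0.00009091·V_1 - 0.00002128·V_3 = 0
  0.07694·V_3 - 0.00002128·V_2 = 0
Solving these 3 simultaneous equations (Gaussian elimination) gives:
  V_1 = 15.82 V, V_2 = 12.82 V, V_3 = 0.003545 V
The requested potential is V_3 = 0.003545 V.

Final answer: V_3 = 0.003545 V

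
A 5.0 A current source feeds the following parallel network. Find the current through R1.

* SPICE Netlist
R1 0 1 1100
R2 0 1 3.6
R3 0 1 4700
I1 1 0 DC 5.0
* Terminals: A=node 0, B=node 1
All resistors sit directly between nodes 0 and 1, so they are in parallel and share one voltage V; the full source current 5 A splits among them.
1/R_par = 1/1100 + 1/3.6 + 1/4700 = 0.2789 S  =>  R_par = 3.586 Ω
V = I × R_par = 5 × 3.586 = 17.93 V
I_R1 = V/R1 = 17.93/1100 = 0.0163 A

Final answer: 0.0163 A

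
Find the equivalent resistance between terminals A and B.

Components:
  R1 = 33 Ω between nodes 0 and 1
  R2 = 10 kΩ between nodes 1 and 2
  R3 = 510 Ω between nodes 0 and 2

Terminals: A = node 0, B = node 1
Reduce the network between node 0 (A) and node 1 (B) by series/parallel combination:
  Rs1 = R3 + R2 (series, joined only at node 2) = 510 + 10000 = 10510 Ω
  Rp1 = R1 ‖ Rs1 (parallel, both between nodes 0 and 1) = 1/(1/33 + 1/10510) = 32.9 Ω
R_eq = 32.9 Ω

Final answer: 32.9 Ω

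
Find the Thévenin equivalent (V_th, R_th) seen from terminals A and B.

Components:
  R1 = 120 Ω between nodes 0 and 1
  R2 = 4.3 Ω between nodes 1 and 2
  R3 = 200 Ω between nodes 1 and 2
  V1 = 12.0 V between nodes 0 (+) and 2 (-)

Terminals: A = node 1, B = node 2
Step 1 — V_th is the open-circuit voltage V_A - V_B (nothing connected across the terminals).
Nodal analysis, taking node 2 as the 0 V reference.
Source V1 fixes V_0 = 12 V.
KCL at each unknown node (sum of currents leaving = 0; resistances in Ω):
  Node 1: (V_1 - 12)/120 + (V_1 - 0)/4.3 + (V_1 - 0)/200 = 0
Collecting terms: 0.2459 × V_1 = 0.1  =>  V_1 = 0.4067 V
V_th = V_1 - V_2 = 0.4067 - 0 = 0.4067 V
Step 2 — R_th: zero the source — replace V1 by a short circuit (node 2 merges into node 0) — and find the resistance seen between A (node 1) and B (node 0).
Reduce the network between node 1 (A) and node 0 (B) by series/parallel combination:
  Rp1 = R1 ‖ R2 ‖ R3 (parallel, all between nodes 0 and 1) = 1/(1/120 + 1/4.3 + 1/200) = 4.067 Ω
R_th = 4.067 Ω

Final answer: V_th = 0.4067 V, R_th = 4.067 Ω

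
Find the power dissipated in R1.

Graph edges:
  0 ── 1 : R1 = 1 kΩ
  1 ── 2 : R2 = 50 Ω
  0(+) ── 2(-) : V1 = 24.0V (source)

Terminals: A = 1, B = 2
Nodal analysis, taking node 2 as the 0 V reference.
Source V1 fixes V_0 = 24 V.
KCL at each unknown node (sum of currents leaving = 0; resistances in Ω):
  Node 1: (V_1 - 24)/1000 + (V_1 - 0)/50 = 0
Collecting terms: 0.021 × V_1 = 0.024  =>  V_1 = 1.143 V
I_R1 = (V_0 - V_1)/R1 = (24 - 1.143)/1000 = 0.02286 A
P_R1 = I_R1² × R1 = (0.02286)² × 1000 = 0.5224 W

Final answer: 0.5224 W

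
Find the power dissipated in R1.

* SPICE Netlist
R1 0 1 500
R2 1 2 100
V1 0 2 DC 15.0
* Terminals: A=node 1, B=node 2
Nodal analysis, taking node 2 as the 0 V reference.
Source V1 fixes V_0 = 15 V.
KCL at each unknown node (sum of currents leaving = 0; resistances in Ω):
  Node 1: (V_1 - 15)/500 + (V_1 - 0)/100 = 0
Collecting terms: 0.012 × V_1 = 0.03  =>  V_1 = 2.5 V
I_R1 = (V_0 - V_1)/R1 = (15 - 2.5)/500 = 0.025 A
P_R1 = I_R1² × R1 = (0.025)² × 500 = 0.3125 W

Final answer: 0.3125 W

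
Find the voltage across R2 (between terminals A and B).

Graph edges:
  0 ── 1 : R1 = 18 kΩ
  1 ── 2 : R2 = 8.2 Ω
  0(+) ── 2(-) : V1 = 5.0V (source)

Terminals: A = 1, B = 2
R1 and R2 are in series across V1 (node 0 → node 1 → node 2), and the output A–B is taken across R2, so this is a voltage divider.
Series current: I = V1/(R1 + R2) = 5/(18000 + 8.2) = 5/18010 = 0.0002777 A
V_R2 = I × R2 = V1 × R2/(R1 + R2) = 5 × 8.2/18010 = 0.002277 V

Final answer: 0.002277 V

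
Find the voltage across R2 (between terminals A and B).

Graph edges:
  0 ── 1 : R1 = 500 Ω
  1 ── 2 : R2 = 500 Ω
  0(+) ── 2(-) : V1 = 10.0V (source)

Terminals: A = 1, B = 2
R1 and R2 are in series across V1 (node 0 → node 1 → node 2), and the output A–B is taken across R2, so this is a voltage divider.
Series current: I = V1/(R1 + R2) = 10/(500 + 500) = 10/1000 = 0.01 A
V_R2 = I × R2 = V1 × R2/(R1 + R2) = 10 × 500/1000 = 5 V

Final answer: 5 V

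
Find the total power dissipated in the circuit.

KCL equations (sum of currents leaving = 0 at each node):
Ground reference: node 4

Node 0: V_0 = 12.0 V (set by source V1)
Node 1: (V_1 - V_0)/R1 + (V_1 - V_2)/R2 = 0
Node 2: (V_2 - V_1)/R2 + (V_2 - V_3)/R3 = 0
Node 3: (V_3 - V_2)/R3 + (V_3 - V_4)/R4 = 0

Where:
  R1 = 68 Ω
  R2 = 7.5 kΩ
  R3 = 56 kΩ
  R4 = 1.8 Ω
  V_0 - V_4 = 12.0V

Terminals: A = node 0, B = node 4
Nodal analysis, taking node 4 as the 0 V reference.
Source V1 fixes V_0 = 12 V.
KCL at each unknown node (sum of currents leaving = 0; resistances in Ω):
  Node 1: (V_1 - 12)/68 + (V_1 - V_2)/7500 = 0
  Node 2: (V_2 - V_1)/7500 + (V_2 - V_3)/56000 = 0
  Node 3: (V_3 - V_2)/56000 + (V_3 - 0)/1.8 = 0
Collecting terms (coefficients in siemens):
  0.01484·V_1 - 0.0001333·V_2 = 0.1765
  0.0001512·V_2 - 0.0001333·V_1 - 0.00001786·V_3 = 0
  0.5556·V_3 - 0.00001786·V_2 = 0
Solving these 3 simultaneous equations (Gaussian elimination) gives:
  V_1 = 11.99 V, V_2 = 10.57 V, V_3 = 0.0003398 V
Power in each resistor, P = (ΔV)²/R:
  P_R1 = (12 - 11.99)²/68 = 0.000002423 W
  P_R2 = (11.99 - 10.57)²/7500 = 0.0002673 W
  P_R3 = (10.57 - 0.0003398)²/56000 = 0.001995 W
  P_R4 = (0.0003398 - 0)²/1.8 = 0.00000006414 W
P_total = P_R1 + P_R2 + P_R3 + P_R4 = 0.002265 W

Final answer: 0.002265 W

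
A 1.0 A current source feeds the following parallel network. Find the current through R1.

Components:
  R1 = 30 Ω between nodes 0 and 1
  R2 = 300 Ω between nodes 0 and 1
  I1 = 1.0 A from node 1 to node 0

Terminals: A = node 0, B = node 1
All resistors sit directly between nodes 0 and 1, so they are in parallel and share one voltage V; the full source current 1 A splits among them.
1/R_par = 1/30 + 1/300 = 0.03667 S  =>  R_par = 27.27 Ω
V = I × R_par = 1 × 27.27 = 27.27 V
I_R1 = V/R1 = 27.27/30 = 0.9091 A

Final answer: 0.9091 A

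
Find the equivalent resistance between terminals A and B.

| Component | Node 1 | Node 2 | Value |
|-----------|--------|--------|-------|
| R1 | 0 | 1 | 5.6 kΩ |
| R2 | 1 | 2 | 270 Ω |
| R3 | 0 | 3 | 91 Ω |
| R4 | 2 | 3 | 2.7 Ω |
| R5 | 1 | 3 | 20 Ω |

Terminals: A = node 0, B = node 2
The network is not a plain series/parallel combination. Inject a 1 A test current into terminal A (node 0) and return it from terminal B (node 2); then R_eq = V_A / (1 A).
Nodal analysis, taking node 2 as the 0 V reference.
Current source I_test pushes 1 A into node 0 and draws it out of node 2.
KCL at each unknown node (sum of currents leaving = 0; resistances in Ω):
  Node 0: (V_0 - V_1)/5600 + (V_0 - V_3)/91 - 1 = 0
  Node 1: (V_1 - V_0)/5600 + (V_1 - 0)/270 + (V_1 - V_3)/20 = 0
  Node 3: (V_3 - V_0)/91 + (V_3 - V_1)/20 + (V_3 - 0)/2.7 = 0
Collecting terms (coefficients in siemens):
  0.01117·V_0 - 0.0001786·V_1 - 0.01099·V_3 = 1
  0.05388·V_1 - 0.0001786·V_0 - 0.05·V_3 = 0
  0.4314·V_3 - 0.01099·V_0 - 0.05·V_1 = 0
Solving these 3 simultaneous equations (Gaussian elimination) gives:
  V_0 = 92.22 V, V_1 = 2.785 V, V_3 = 2.672 V
R_eq = V_0 / 1 A = 92.22 Ω

Final answer: 92.22 Ω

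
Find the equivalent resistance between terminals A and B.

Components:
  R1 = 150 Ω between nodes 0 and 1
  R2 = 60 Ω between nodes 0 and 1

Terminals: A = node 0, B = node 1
Reduce the network between node 0 (A) and node 1 (B) by series/parallel combination:
  Rp1 = R1 ‖ R2 (parallel, both between nodes 0 and 1) = 1/(1/150 + 1/60) = 42.86 Ω
R_eq = 42.86 Ω

Final answer: 42.86 Ω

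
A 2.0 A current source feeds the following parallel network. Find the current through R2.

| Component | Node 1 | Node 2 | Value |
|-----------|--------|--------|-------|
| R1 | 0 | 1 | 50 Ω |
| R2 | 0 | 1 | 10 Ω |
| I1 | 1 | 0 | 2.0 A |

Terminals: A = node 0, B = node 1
All resistors sit directly between nodes 0 and 1, so they are in parallel and share one voltage V; the full source current 2 A splits among them.
1/R_par = 1/50 + 1/10 = 0.12 S  =>  R_par = 8.333 Ω
V = I × R_par = 2 × 8.333 = 16.67 V
I_R2 = V/R2 = 16.67/10 = 1.667 A

Final answer: 1.667 A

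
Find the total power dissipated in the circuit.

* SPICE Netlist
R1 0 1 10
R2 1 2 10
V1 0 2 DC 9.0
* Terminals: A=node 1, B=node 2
Nodal analysis, taking node 2 as the 0 V reference.
Source V1 fixes V_0 = 9 V.
KCL at each unknown node (sum of currents leaving = 0; resistances in Ω):
  Node 1: (V_1 - 9)/10 + (V_1 - 0)/10 = 0
Collecting terms: 0.2 × V_1 = 0.9  =>  V_1 = 4.5 V
Power in each resistor, P = (ΔV)²/R:
  P_R1 = (9 - 4.5)²/10 = 2.025 W
  P_R2 = (4.5 - 0)²/10 = 2.025 W
P_total = P_R1 + P_R2 = 4.05 W

Final answer: 4.05 W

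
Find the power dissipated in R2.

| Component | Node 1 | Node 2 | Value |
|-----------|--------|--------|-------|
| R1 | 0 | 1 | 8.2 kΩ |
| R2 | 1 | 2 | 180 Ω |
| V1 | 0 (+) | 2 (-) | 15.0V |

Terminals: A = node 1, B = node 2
Nodal analysis, taking node 2 as the 0 V reference.
Source V1 fixes V_0 = 15 V.
KCL at each unknown node (sum of currents leaving = 0; resistances in Ω):
  Node 1: (V_1 - 15)/8200 + (V_1 - 0)/180 = 0
Collecting terms: 0.005678 × V_1 = 0.001829  =>  V_1 = 0.3222 V
I_R2 = (V_1 - V_2)/R2 = (0.3222 - 0)/180 = 0.00179 A
P_R2 = I_R2² × R2 = (0.00179)² × 180 = 0.0005767 W

Final answer: 0.0005767 W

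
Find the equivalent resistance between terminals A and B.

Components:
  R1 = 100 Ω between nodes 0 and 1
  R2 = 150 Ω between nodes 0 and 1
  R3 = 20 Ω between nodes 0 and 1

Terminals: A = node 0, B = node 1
Reduce the network between node 0 (A) and node 1 (B) by series/parallel combination:
  Rp1 = R1 ‖ R2 ‖ R3 (parallel, all between nodes 0 and 1) = 1/(1/100 + 1/150 + 1/20) = 15 Ω
R_eq = 15 Ω

Final answer: 15 Ω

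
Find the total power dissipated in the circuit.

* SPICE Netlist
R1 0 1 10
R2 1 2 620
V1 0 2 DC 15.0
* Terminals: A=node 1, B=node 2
Nodal analysis, taking node 2 as the 0 V reference.
Source V1 fixes V_0 = 15 V.
KCL at each unknown node (sum of currents leaving = 0; resistances in Ω):
  Node 1: (V_1 - 15)/10 + (V_1 - 0)/620 = 0
Collecting terms: 0.1016 × V_1 = 1.5  =>  V_1 = 14.76 V
Power in each resistor, P = (ΔV)²/R:
  P_R1 = (15 - 14.76)²/10 = 0.005669 W
  P_R2 = (14.76 - 0)²/620 = 0.3515 W
P_total = P_R1 + P_R2 = 0.3571 W

Final answer: 0.3571 W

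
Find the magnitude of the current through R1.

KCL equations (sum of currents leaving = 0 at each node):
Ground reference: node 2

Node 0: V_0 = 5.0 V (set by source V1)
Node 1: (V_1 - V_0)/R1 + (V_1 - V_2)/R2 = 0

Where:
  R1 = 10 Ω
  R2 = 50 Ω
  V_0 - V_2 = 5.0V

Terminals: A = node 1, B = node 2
Nodal analysis, taking node 2 as the 0 V reference.
Source V1 fixes V_0 = 5 V.
KCL at each unknown node (sum of currents leaving = 0; resistances in Ω):
  Node 1: (V_1 - 5)/10 + (V_1 - 0)/50 = 0
Collecting terms: 0.12 × V_1 = 0.5  =>  V_1 = 4.167 V
I_R1 = (V_0 - V_1)/R1 = (5 - 4.167)/10 = 0.08333 A
|I_R1| = 0.08333 A

Final answer: |I_R1| = 0.08333 A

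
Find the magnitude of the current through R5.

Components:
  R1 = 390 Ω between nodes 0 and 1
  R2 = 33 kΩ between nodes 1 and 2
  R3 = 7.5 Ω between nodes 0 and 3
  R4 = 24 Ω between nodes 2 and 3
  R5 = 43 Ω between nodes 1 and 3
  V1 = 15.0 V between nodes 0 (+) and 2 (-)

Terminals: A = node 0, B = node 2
Nodal analysis, taking node 2 as the 0 V reference.
Source V1 fixes V_0 = 15 V.
KCL at each unknown node (sum of currents leaving = 0; resistances in Ω):
  Node 1: (V_1 - 15)/390 + (V_1 - 0)/33000 + (V_1 - V_3)/43 = 0
  Node 3: (V_3 - 15)/7.5 + (V_3 - 0)/24 + (V_3 - V_1)/43 = 0
Collecting terms (coefficients in siemens):
  0.02585·V_1 - 0.02326·V_3 = 0.03846
  0.1983·V_3 - 0.02326·V_1 = 2
Determinant D = (0.02585)(0.1983) - (-0.02326)(-0.02326) = 0.004584
V_1 = [(0.03846)(0.1983) - (-0.02326)(2)]/D = 11.81 V
V_3 = [(0.02585)(2) - (0.03846)(-0.02326)]/D = 11.47 V
I_R5 = (V_1 - V_3)/R5 = (11.81 - 11.47)/43 = 0.007823 A
|I_R5| = 0.007823 A

Final answer: |I_R5| = 0.007823 A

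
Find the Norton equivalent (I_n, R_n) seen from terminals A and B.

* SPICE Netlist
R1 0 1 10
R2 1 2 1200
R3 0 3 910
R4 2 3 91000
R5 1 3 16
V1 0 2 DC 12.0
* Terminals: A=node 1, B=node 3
Find the Thévenin equivalent first; then I_n = V_th/R_th and R_n = R_th.
Step 1 — V_th is the open-circuit voltage V_A - V_B (nothing connected across the terminals).
Nodal analysis, taking node 2 as the 0 V reference.
Source V1 fixes V_0 = 12 V.
KCL at each unknown node (sum of currents leaving = 0; resistances in Ω):
  Node 1: (V_1 - 12)/10 + (V_1 - 0)/1200 + (V_1 - V_3)/16 = 0
  Node 3: (V_3 - 12)/910 + (V_3 - 0)/91000 + (V_3 - V_1)/16 = 0
Collecting terms (coefficients in siemens):
  0.1633·V_1 - 0.0625·V_3 = 1.2
  0.06361·V_3 - 0.0625·V_1 = 0.01319
Determinant D = (0.1633)(0.06361) - (-0.0625)(-0.0625) = 0.006483
V_1 = [(1.2)(0.06361) - (-0.0625)(0.01319)]/D = 11.9 V
V_3 = [(0.1633)(0.01319) - (1.2)(-0.0625)]/D = 11.9 V
V_th = V_1 - V_3 = 11.9 - 11.9 = 0.000339 V
Step 2 — R_th: zero the source — replace V1 by a short circuit (node 2 merges into node 0) — and find the resistance seen between A (node 1) and B (node 3).
Reduce the network between node 1 (A) and node 3 (B) by series/parallel combination:
  Rp1 = R1 ‖ R2 (parallel, both between nodes 0 and 1) = 1/(1/10 + 1/1200) = 9.917 Ω
  Rp2 = R3 ‖ R4 (parallel, both between nodes 0 and 3) = 1/(1/910 + 1/91000) = 901 Ω
  Rs1 = Rp1 + Rp2 (series, joined only at node 0) = 9.917 + 901 = 910.9 Ω
  Rp3 = R5 ‖ Rs1 (parallel, both between nodes 1 and 3) = 1/(1/16 + 1/910.9) = 15.72 Ω
R_th = 15.72 Ω
I_n = V_th/R_th = 0.000339/15.72 = 0.00002156 A, and R_n = R_th = 15.72 Ω

Final answer: I_n = 2.156e-05 A, R_n = 15.72 Ω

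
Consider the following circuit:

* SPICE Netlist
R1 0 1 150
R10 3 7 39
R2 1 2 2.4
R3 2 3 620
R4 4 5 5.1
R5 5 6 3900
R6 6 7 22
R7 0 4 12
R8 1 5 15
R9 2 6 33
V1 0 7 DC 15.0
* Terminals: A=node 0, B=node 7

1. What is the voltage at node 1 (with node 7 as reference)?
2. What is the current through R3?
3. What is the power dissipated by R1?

Nodal analysis, taking node 7 as the 0 V reference.
Source V1 fixes V_0 = 15 V.
KCL at each unknown node (sum of currents leaving = 0; resistances in Ω):
  Node 1: (V_1 - 15)/150 + (V_1 - V_2)/2.4 + (V_1 - V_5)/15 = 0
  Node 2: (V_2 - V_1)/2.4 + (V_2 - V_3)/620 + (V_2 - V_6)/33 = 0
  Node 3: (V_3 - V_2)/620 + (V_3 - 0)/39 = 0
  Node 4: (V_4 - V_5)/5.1 + (V_4 - 15)/12 = 0
  Node 5: (V_5 - V_4)/5.1 + (V_5 - V_6)/3900 + (V_5 - V_1)/15 = 0
  Node 6: (V_6 - V_5)/3900 + (V_6 - 0)/22 + (V_6 - V_2)/33 = 0
Collecting terms (coefficients in siemens):
  0.49·V_1 - 0.4167·V_2 - 0.06667·V_5 = 0.1
  0.4486·V_2 - 0.4167·V_1 - 0.001613·V_3 - 0.0303·V_6 = 0
  0.02725·V_3 - 0.001613·V_2 = 0
  0.2794·V_4 - 0.1961·V_5 = 1.25
  0.263·V_5 - 0.06667·V_1 - 0.1961·V_4 - 0.0002564·V_6 = 0
  0.07601·V_6 - 0.0303·V_2 - 0.0002564·V_5 = 0
Solving these 6 simultaneous equations (Gaussian elimination) gives:
  V_1 = 10.01 V, V_2 = 9.562 V, V_3 = 0.5659 V, V_4 = 13.12 V
  V_5 = 12.33 V, V_6 = 3.853 V
Part 1:
  Read off the nodal solution: V_1 = 10.01 V
Part 2:
  I_R3 = (V_2 - V_3)/R3 = (9.562 - 0.5659)/620 = 0.01451 A
  Magnitude: I_R3 = 0.01451 A
Part 3:
  I_R1 = (V_0 - V_1)/R1 = (15 - 10.01)/150 = 0.03325 A
  P_R1 = I_R1² × R1 = (0.03325)² × 150 = 0.1659 W

Final answers:
1. V_1 = 10.01 V
2. I_R3 = 0.01451 A
3. P_R1 = 0.1659 W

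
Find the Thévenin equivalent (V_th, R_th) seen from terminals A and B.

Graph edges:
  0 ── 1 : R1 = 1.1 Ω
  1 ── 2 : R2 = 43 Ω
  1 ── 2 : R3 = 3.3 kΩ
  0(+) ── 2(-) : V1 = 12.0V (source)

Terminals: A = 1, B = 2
Step 1 — V_th is the open-circuit voltage V_A - V_B (nothing connected across the terminals).
Nodal analysis, taking node 2 as the 0 V reference.
Source V1 fixes V_0 = 12 V.
KCL at each unknown node (sum of currents leaving = 0; resistances in Ω):
  Node 1: (V_1 - 12)/1.1 + (V_1 - 0)/43 + (V_1 - 0)/3300 = 0
Collecting terms: 0.9326 × V_1 = 10.91  =>  V_1 = 11.7 V
V_th = V_1 - V_2 = 11.7 - 0 = 11.7 V
Step 2 — R_th: zero the source — replace V1 by a short circuit (node 2 merges into node 0) — and find the resistance seen between A (node 1) and B (node 0).
Reduce the network between node 1 (A) and node 0 (B) by series/parallel combination:
  Rp1 = R1 ‖ R2 ‖ R3 (parallel, all between nodes 0 and 1) = 1/(1/1.1 + 1/43 + 1/3300) = 1.072 Ω
R_th = 1.072 Ω

Final answer: V_th = 11.7 V, R_th = 1.072 Ω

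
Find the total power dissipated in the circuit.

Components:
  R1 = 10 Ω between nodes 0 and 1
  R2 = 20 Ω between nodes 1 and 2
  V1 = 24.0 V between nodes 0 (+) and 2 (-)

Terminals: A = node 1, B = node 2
Nodal analysis, taking node 2 as the 0 V reference.
Source V1 fixes V_0 = 24 V.
KCL at each unknown node (sum of currents leaving = 0; resistances in Ω):
  Node 1: (V_1 - 24)/10 + (V_1 - 0)/20 = 0
Collecting terms: 0.15 × V_1 = 2.4  =>  V_1 = 16 V
Power in each resistor, P = (ΔV)²/R:
  P_R1 = (24 - 16)²/10 = 6.4 W
  P_R2 = (16 - 0)²/20 = 12.8 W
P_total = P_R1 + P_R2 = 19.2 W

Final answer: 19.2 W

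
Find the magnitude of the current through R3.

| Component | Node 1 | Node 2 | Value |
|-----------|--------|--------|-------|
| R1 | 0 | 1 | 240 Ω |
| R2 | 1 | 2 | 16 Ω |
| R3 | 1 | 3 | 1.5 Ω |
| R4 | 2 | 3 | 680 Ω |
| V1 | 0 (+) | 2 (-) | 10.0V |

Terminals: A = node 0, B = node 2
Nodal analysis, taking node 2 as the 0 V reference.
Source V1 fixes V_0 = 10 V.
KCL at each unknown node (sum of currents leaving = 0; resistances in Ω):
  Node 1: (V_1 - 10)/240 + (V_1 - 0)/16 + (V_1 - V_3)/1.5 = 0
  Node 3: (V_3 - V_1)/1.5 + (V_3 - 0)/680 = 0
Collecting terms (coefficients in siemens):
  0.7333·V_1 - 0.6667·V_3 = 0.04167
  0.6681·V_3 - 0.6667·V_1 = 0
Determinant D = (0.7333)(0.6681) - (-0.6667)(-0.6667) = 0.04552
V_1 = [(0.04167)(0.6681) - (-0.6667)(0)]/D = 0.6115 V
V_3 = [(0.7333)(0) - (0.04167)(-0.6667)]/D = 0.6102 V
I_R3 = (V_1 - V_3)/R3 = (0.6115 - 0.6102)/1.5 = 0.0008973 A
|I_R3| = 0.0008973 A

Final answer: |I_R3| = 0.0008973 A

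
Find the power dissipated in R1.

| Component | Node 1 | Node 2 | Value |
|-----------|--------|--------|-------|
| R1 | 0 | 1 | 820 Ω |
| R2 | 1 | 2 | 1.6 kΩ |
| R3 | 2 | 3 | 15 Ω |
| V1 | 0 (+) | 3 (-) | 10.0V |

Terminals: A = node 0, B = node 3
Nodal analysis, taking node 3 as the 0 V reference.
Source V1 fixes V_0 = 10 V.
KCL at each unknown node (sum of currents leaving = 0; resistances in Ω):
  Node 1: (V_1 - 10)/820 + (V_1 - V_2)/1600 = 0
  Node 2: (V_2 - V_1)/1600 + (V_2 - 0)/15 = 0
Collecting terms (coefficients in siemens):
  0.001845·V_1 - 0.000625·V_2 = 0.0122
  0.06729·V_2 - 0.000625·V_1 = 0
Determinant D = (0.001845)(0.06729) - (-0.000625)(-0.000625) = 0.0001237
V_1 = [(0.0122)(0.06729) - (-0.000625)(0)]/D = 6.632 V
V_2 = [(0.001845)(0) - (0.0122)(-0.000625)]/D = 0.0616 V
I_R1 = (V_0 - V_1)/R1 = (10 - 6.632)/820 = 0.004107 A
P_R1 = I_R1² × R1 = (0.004107)² × 820 = 0.01383 W

Final answer: 0.01383 W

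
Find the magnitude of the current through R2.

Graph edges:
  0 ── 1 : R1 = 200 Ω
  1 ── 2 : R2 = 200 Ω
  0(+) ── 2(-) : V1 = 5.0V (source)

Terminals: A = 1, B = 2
Nodal analysis, taking node 2 as the 0 V reference.
Source V1 fixes V_0 = 5 V.
KCL at each unknown node (sum of currents leaving = 0; resistances in Ω):
  Node 1: (V_1 - 5)/200 + (V_1 - 0)/200 = 0
Collecting terms: 0.01 × V_1 = 0.025  =>  V_1 = 2.5 V
I_R2 = (V_1 - V_2)/R2 = (2.5 - 0)/200 = 0.0125 A
|I_R2| = 0.0125 A

Final answer: |I_R2| = 0.0125 A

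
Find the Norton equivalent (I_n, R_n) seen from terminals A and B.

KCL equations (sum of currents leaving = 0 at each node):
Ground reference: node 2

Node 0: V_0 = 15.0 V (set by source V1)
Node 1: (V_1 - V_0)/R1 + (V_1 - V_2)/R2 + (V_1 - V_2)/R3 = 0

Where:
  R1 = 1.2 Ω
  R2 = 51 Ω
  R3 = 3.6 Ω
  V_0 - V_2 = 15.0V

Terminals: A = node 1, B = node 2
Find the Thévenin equivalent first; then I_n = V_th/R_th and R_n = R_th.
Step 1 — V_th is the open-circuit voltage V_A - V_B (nothing connected across the terminals).
Nodal analysis, taking node 2 as the 0 V reference.
Source V1 fixes V_0 = 15 V.
KCL at each unknown node (sum of currents leaving = 0; resistances in Ω):
  Node 1: (V_1 - 15)/1.2 + (V_1 - 0)/51 + (V_1 - 0)/3.6 = 0
Collecting terms: 1.131 × V_1 = 12.5  =>  V_1 = 11.05 V
V_th = V_1 - V_2 = 11.05 - 0 = 11.05 V
Step 2 — R_th: zero the source — replace V1 by a short circuit (node 2 merges into node 0) — and find the resistance seen between A (node 1) and B (node 0).
Reduce the network between node 1 (A) and node 0 (B) by series/parallel combination:
  Rp1 = R1 ‖ R2 ‖ R3 (parallel, all between nodes 0 and 1) = 1/(1/1.2 + 1/51 + 1/3.6) = 0.8844 Ω
R_th = 0.8844 Ω
I_n = V_th/R_th = 11.05/0.8844 = 12.5 A, and R_n = R_th = 0.8844 Ω

Final answer: I_n = 12.5 A, R_n = 0.8844 Ω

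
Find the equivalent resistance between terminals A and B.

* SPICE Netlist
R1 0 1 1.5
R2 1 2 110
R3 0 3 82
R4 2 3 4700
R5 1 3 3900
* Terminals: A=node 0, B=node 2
The network is not a plain series/parallel combination. Inject a 1 A test current into terminal A (node 0) and return it from terminal B (node 2); then R_eq = V_A / (1 A).
Nodal analysis, taking node 2 as the 0 V reference.
Current source I_test pushes 1 A into node 0 and draws it out of node 2.
KCL at each unknown node (sum of currents leaving = 0; resistances in Ω):
  Node 0: (V_0 - V_1)/1.5 + (V_0 - V_3)/82 - 1 = 0
  Node 1: (V_1 - V_0)/1.5 + (V_1 - 0)/110 + (V_1 - V_3)/3900 = 0
  Node 3: (V_3 - V_0)/82 + (V_3 - V_1)/3900 + (V_3 - 0)/4700 = 0
Collecting terms (coefficients in siemens):
  0.6789·V_0 - 0.6667·V_1 - 0.0122·V_3 = 1
  0.676·V_1 - 0.6667·V_0 - 0.0002564·V_3 = 0
  0.01266·V_3 - 0.0122·V_0 - 0.0002564·V_1 = 0
Solving these 3 simultaneous equations (Gaussian elimination) gives:
  V_0 = 109 V, V_1 = 107.5 V, V_3 = 107.1 V
R_eq = V_0 / 1 A = 109 Ω

Final answer: 109 Ω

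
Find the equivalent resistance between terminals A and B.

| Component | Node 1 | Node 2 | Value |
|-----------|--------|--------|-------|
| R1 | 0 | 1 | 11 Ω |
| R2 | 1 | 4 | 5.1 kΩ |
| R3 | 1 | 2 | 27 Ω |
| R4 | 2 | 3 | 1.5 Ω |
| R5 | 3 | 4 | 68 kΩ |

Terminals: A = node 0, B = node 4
Reduce the network between node 0 (A) and node 4 (B) by series/parallel combination:
  Rs1 = R3 + R4 (series, joined only at node 2) = 27 + 1.5 = 28.5 Ω
  Rs2 = R5 + Rs1 (series, joined only at node 3) = 68000 + 28.5 = 68030 Ω
  Rp1 = R2 ‖ Rs2 (parallel, both between nodes 1 and 4) = 1/(1/5100 + 1/68030) = 4744 Ω
  Rs3 = R1 + Rp1 (series, joined only at node 1) = 11 + 4744 = 4755 Ω
R_eq = 4.755 kΩ

Final answer: 4.755 kΩ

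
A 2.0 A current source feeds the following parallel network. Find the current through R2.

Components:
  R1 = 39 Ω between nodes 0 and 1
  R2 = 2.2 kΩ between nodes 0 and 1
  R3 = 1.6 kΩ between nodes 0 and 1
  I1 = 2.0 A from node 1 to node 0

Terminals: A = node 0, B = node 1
All resistors sit directly between nodes 0 and 1, so they are in parallel and share one voltage V; the full source current 2 A splits among them.
1/R_par = 1/39 + 1/2200 + 1/1600 = 0.02672 S  =>  R_par = 37.42 Ω
V = I × R_par = 2 × 37.42 = 74.85 V
I_R2 = V/R2 = 74.85/2200 = 0.03402 A

Final answer: 0.03402 A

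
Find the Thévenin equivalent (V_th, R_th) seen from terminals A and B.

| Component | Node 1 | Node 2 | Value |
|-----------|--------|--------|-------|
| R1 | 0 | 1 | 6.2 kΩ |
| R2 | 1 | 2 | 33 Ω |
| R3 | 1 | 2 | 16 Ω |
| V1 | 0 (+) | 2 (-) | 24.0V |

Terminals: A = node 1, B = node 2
Step 1 — V_th is the open-circuit voltage V_A - V_B (nothing connected across the terminals).
Nodal analysis, taking node 2 as the 0 V reference.
Source V1 fixes V_0 = 24 V.
KCL at each unknown node (sum of currents leaving = 0; resistances in Ω):
  Node 1: (V_1 - 24)/6200 + (V_1 - 0)/33 + (V_1 - 0)/16 = 0
Collecting terms: 0.09296 × V_1 = 0.003871  =>  V_1 = 0.04164 V
V_th = V_1 - V_2 = 0.04164 - 0 = 0.04164 V
Step 2 — R_th: zero the source — replace V1 by a short circuit (node 2 merges into node 0) — and find the resistance seen between A (node 1) and B (node 0).
Reduce the network between node 1 (A) and node 0 (B) by series/parallel combination:
  Rp1 = R1 ‖ R2 ‖ R3 (parallel, all between nodes 0 and 1) = 1/(1/6200 + 1/33 + 1/16) = 10.76 Ω
R_th = 10.76 Ω

Final answer: V_th = 0.04164 V, R_th = 10.76 Ω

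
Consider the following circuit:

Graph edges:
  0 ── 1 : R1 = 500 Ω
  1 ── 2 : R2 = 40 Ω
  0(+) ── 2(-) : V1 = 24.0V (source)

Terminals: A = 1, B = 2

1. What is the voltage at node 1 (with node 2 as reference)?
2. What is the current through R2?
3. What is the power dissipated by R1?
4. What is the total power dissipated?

Nodal analysis, taking node 2 as the 0 V reference.
Source V1 fixes V_0 = 24 V.
KCL at each unknown node (sum of currents leaving = 0; resistances in Ω):
  Node 1: (V_1 - 24)/500 + (V_1 - 0)/40 = 0
Collecting terms: 0.027 × V_1 = 0.048  =>  V_1 = 1.778 V
Part 1:
  Read off the nodal solution: V_1 = 1.778 V
Part 2:
  I_R2 = (V_1 - V_2)/R2 = (1.778 - 0)/40 = 0.04444 A
  Magnitude: I_R2 = 0.04444 A
Part 3:
  I_R1 = (V_0 - V_1)/R1 = (24 - 1.778)/500 = 0.04444 A
  P_R1 = I_R1² × R1 = (0.04444)² × 500 = 0.9877 W
Part 4:
  Power in each resistor, P = (ΔV)²/R:
    P_R1 = (24 - 1.778)²/500 = 0.9877 W
    P_R2 = (1.778 - 0)²/40 = 0.07901 W
  P_total = P_R1 + P_R2 = 1.067 W

Final answers:
1. V_1 = 1.778 V
2. I_R2 = 0.04444 A
3. P_R1 = 0.9877 W
4. P_total = 1.067 W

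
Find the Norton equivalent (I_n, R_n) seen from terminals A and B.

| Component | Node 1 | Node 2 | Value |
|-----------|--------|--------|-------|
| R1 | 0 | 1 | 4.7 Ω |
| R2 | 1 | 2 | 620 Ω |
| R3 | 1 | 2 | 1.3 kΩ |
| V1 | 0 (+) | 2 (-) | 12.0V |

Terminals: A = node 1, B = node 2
Find the Thévenin equivalent first; then I_n = V_th/R_th and R_n = R_th.
Step 1 — V_th is the open-circuit voltage V_A - V_B (nothing connected across the terminals).
Nodal analysis, taking node 2 as the 0 V reference.
Source V1 fixes V_0 = 12 V.
KCL at each unknown node (sum of currents leaving = 0; resistances in Ω):
  Node 1: (V_1 - 12)/4.7 + (V_1 - 0)/620 + (V_1 - 0)/1300 = 0
Collecting terms: 0.2151 × V_1 = 2.553  =>  V_1 = 11.87 V
V_th = V_1 - V_2 = 11.87 - 0 = 11.87 V
Step 2 — R_th: zero the source — replace V1 by a short circuit (node 2 merges into node 0) — and find the resistance seen between A (node 1) and B (node 0).
Reduce the network between node 1 (A) and node 0 (B) by series/parallel combination:
  Rp1 = R1 ‖ R2 ‖ R3 (parallel, all between nodes 0 and 1) = 1/(1/4.7 + 1/620 + 1/1300) = 4.648 Ω
R_th = 4.648 Ω
I_n = V_th/R_th = 11.87/4.648 = 2.553 A, and R_n = R_th = 4.648 Ω

Final answer: I_n = 2.553 A, R_n = 4.648 Ω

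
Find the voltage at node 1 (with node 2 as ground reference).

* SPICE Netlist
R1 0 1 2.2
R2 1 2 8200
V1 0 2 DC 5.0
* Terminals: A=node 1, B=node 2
Nodal analysis, taking node 2 as the 0 V reference.
Source V1 fixes V_0 = 5 V.
KCL at each unknown node (sum of currents leaving = 0; resistances in Ω):
  Node 1: (V_1 - 5)/2.2 + (V_1 - 0)/8200 = 0
Collecting terms: 0.4547 × V_1 = 2.273  =>  V_1 = 4.999 V
The requested potential is V_1 = 4.999 V.

Final answer: V_1 = 4.999 V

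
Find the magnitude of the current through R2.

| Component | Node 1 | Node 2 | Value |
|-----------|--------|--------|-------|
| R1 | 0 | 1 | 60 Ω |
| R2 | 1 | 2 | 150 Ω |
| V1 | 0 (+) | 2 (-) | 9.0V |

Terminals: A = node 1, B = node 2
Nodal analysis, taking node 2 as the 0 V reference.
Source V1 fixes V_0 = 9 V.
KCL at each unknown node (sum of currents leaving = 0; resistances in Ω):
  Node 1: (V_1 - 9)/60 + (V_1 - 0)/150 = 0
Collecting terms: 0.02333 × V_1 = 0.15  =>  V_1 = 6.429 V
I_R2 = (V_1 - V_2)/R2 = (6.429 - 0)/150 = 0.04286 A
|I_R2| = 0.04286 A

Final answer: |I_R2| = 0.04286 A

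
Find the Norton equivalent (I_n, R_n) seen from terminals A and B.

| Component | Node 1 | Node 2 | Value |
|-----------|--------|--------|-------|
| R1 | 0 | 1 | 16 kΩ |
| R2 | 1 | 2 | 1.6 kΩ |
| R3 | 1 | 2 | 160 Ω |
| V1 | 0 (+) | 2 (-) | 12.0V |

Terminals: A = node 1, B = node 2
Find the Thévenin equivalent first; then I_n = V_th/R_th and R_n = R_th.
Step 1 — V_th is the open-circuit voltage V_A - V_B (nothing connected across the terminals).
Nodal analysis, taking node 2 as the 0 V reference.
Source V1 fixes V_0 = 12 V.
KCL at each unknown node (sum of currents leaving = 0; resistances in Ω):
  Node 1: (V_1 - 12)/16000 + (V_1 - 0)/1600 + (V_1 - 0)/160 = 0
Collecting terms: 0.006938 × V_1 = 0.00075  =>  V_1 = 0.1081 V
V_th = V_1 - V_2 = 0.1081 - 0 = 0.1081 V
Step 2 — R_th: zero the source — replace V1 by a short circuit (node 2 merges into node 0) — and find the resistance seen between A (node 1) and B (node 0).
Reduce the network between node 1 (A) and node 0 (B) by series/parallel combination:
  Rp1 = R1 ‖ R2 ‖ R3 (parallel, all between nodes 0 and 1) = 1/(1/16000 + 1/1600 + 1/160) = 144.1 Ω
R_th = 144.1 Ω
I_n = V_th/R_th = 0.1081/144.1 = 0.00075 A, and R_n = R_th = 144.1 Ω

Final answer: I_n = 0.00075 A, R_n = 144.1 Ω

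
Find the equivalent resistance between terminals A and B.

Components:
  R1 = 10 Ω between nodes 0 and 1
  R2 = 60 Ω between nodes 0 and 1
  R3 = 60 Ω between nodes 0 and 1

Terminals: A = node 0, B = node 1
Reduce the network between node 0 (A) and node 1 (B) by series/parallel combination:
  Rp1 = R1 ‖ R2 ‖ R3 (parallel, all between nodes 0 and 1) = 1/(1/10 + 1/60 + 1/60) = 7.5 Ω
R_eq = 7.5 Ω

Final answer: 7.5 Ω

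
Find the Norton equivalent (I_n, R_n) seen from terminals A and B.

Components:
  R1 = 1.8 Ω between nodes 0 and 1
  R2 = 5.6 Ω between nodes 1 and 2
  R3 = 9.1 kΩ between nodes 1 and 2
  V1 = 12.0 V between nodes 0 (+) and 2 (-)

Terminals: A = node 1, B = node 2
Find the Thévenin equivalent first; then I_n = V_th/R_th and R_n = R_th.
Step 1 — V_th is the open-circuit voltage V_A - V_B (nothing connected across the terminals).
Nodal analysis, taking node 2 as the 0 V reference.
Source V1 fixes V_0 = 12 V.
KCL at each unknown node (sum of currents leaving = 0; resistances in Ω):
  Node 1: (V_1 - 12)/1.8 + (V_1 - 0)/5.6 + (V_1 - 0)/9100 = 0
Collecting terms: 0.7342 × V_1 = 6.667  =>  V_1 = 9.08 V
V_th = V_1 - V_2 = 9.08 - 0 = 9.08 V
Step 2 — R_th: zero the source — replace V1 by a short circuit (node 2 merges into node 0) — and find the resistance seen between A (node 1) and B (node 0).
Reduce the network between node 1 (A) and node 0 (B) by series/parallel combination:
  Rp1 = R1 ‖ R2 ‖ R3 (parallel, all between nodes 0 and 1) = 1/(1/1.8 + 1/5.6 + 1/9100) = 1.362 Ω
R_th = 1.362 Ω
I_n = V_th/R_th = 9.08/1.362 = 6.667 A, and R_n = R_th = 1.362 Ω

Final answer: I_n = 6.667 A, R_n = 1.362 Ω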